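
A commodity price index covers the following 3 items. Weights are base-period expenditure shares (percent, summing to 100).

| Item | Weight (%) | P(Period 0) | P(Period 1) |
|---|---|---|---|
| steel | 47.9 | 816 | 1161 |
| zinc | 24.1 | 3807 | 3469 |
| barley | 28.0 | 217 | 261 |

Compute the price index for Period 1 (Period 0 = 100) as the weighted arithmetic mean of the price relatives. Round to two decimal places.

steel: 47.9 × (1161/816) = 47.9 × 1.422794 = 68.1518
zinc: 24.1 × (3469/3807) = 24.1 × 0.911216 = 21.9603
barley: 28.0 × (261/217) = 28.0 × 1.202765 = 33.6774
Index = Σ wᵢ·(p₁ᵢ/p₀ᵢ) = 68.1518 + 21.9603 + 33.6774 = 123.7896

123.79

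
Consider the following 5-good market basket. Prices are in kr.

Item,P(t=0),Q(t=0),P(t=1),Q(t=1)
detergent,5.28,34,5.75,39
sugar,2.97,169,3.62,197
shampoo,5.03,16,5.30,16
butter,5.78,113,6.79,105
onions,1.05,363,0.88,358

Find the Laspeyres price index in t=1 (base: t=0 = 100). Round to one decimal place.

Laspeyres price index uses base-period quantities as weights.
ΣP(t=1)·Q(t=0) = 5.75×34 + 3.62×169 + 5.30×16 + 6.79×113 + 0.88×363 = 195.5 + 611.78 + 84.8 + 767.27 + 319.44 = 1978.79
ΣP(t=0)·Q(t=0) = 5.28×34 + 2.97×169 + 5.03×16 + 5.78×113 + 1.05×363 = 179.52 + 501.93 + 80.48 + 653.14 + 381.15 = 1796.22
Index = 1978.79 / 1796.22 × 100 = 110.1641

110.2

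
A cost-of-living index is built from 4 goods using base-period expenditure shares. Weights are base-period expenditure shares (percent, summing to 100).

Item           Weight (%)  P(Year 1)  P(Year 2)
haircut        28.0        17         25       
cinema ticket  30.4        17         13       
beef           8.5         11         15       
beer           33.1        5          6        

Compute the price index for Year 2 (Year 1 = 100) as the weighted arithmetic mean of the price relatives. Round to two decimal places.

haircut: 28.0 × (25/17) = 28.0 × 1.470588 = 41.1765
cinema ticket: 30.4 × (13/17) = 30.4 × 0.764706 = 23.2471
beef: 8.5 × (15/11) = 8.5 × 1.363636 = 11.5909
beer: 33.1 × (6/5) = 33.1 × 1.200000 = 39.7200
Index = Σ wᵢ·(p₁ᵢ/p₀ᵢ) = 41.1765 + 23.2471 + 11.5909 + 39.7200 = 115.7344

115.73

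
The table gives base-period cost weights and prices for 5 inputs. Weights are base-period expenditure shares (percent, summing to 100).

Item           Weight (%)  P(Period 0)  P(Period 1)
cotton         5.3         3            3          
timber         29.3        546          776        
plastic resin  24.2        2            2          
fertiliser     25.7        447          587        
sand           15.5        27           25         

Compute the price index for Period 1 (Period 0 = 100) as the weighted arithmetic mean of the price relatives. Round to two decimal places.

119.24

cotton: 5.3 × (3/3) = 5.3 × 1.000000 = 5.3000
timber: 29.3 × (776/546) = 29.3 × 1.421245 = 41.6425
plastic resin: 24.2 × (2/2) = 24.2 × 1.000000 = 24.2000
fertiliser: 25.7 × (587/447) = 25.7 × 1.313199 = 33.7492
sand: 15.5 × (25/27) = 15.5 × 0.925926 = 14.3519
Index = Σ wᵢ·(p₁ᵢ/p₀ᵢ) = 5.3000 + 41.6425 + 24.2000 + 33.7492 + 14.3519 = 119.2436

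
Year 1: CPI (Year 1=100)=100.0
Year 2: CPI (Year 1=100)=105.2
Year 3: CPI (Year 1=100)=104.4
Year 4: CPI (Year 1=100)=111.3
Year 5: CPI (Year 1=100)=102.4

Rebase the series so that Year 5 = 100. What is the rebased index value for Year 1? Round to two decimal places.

97.66

Rebased(Year 1) = 100.0 / 102.4 × 100 = 97.6562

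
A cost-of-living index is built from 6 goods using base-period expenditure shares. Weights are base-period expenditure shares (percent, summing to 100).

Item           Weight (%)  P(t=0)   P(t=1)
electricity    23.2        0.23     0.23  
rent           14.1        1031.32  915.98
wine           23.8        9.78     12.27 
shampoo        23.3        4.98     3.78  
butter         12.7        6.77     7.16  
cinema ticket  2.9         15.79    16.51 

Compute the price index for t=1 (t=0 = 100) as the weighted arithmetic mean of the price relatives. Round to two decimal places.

99.73

electricity: 23.2 × (0.23/0.23) = 23.2 × 1.000000 = 23.2000
rent: 14.1 × (915.98/1031.32) = 14.1 × 0.888163 = 12.5231
wine: 23.8 × (12.27/9.78) = 23.8 × 1.254601 = 29.8595
shampoo: 23.3 × (3.78/4.98) = 23.3 × 0.759036 = 17.6855
butter: 12.7 × (7.16/6.77) = 12.7 × 1.057607 = 13.4316
cinema ticket: 2.9 × (16.51/15.79) = 2.9 × 1.045598 = 3.0322
Index = Σ wᵢ·(p₁ᵢ/p₀ᵢ) = 23.2000 + 12.5231 + 29.8595 + 17.6855 + 13.4316 + 3.0322 = 99.7320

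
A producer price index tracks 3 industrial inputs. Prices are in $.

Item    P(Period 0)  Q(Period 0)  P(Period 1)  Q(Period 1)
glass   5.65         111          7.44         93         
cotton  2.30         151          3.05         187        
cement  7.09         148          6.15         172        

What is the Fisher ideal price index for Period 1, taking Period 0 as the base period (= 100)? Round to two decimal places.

Laspeyres component (base-period weights):
ΣP(Period 1)Q(Period 0) = 7.44×111 + 3.05×151 + 6.15×148 = 825.84 + 460.55 + 910.2 = 2196.59
ΣP(Period 0)Q(Period 0) = 5.65×111 + 2.30×151 + 7.09×148 = 627.15 + 347.3 + 1049.32 = 2023.77
L = 2196.59 / 2023.77 × 100 = 108.5395
Paasche component (current-period weights):
ΣP(Period 1)Q(Period 1) = 7.44×93 + 3.05×187 + 6.15×172 = 691.92 + 570.35 + 1057.8 = 2320.07
ΣP(Period 0)Q(Period 1) = 5.65×93 + 2.30×187 + 7.09×172 = 525.45 + 430.1 + 1219.48 = 2175.03
P = 2320.07 / 2175.03 × 100 = 106.6684
Fisher = √(L × P) = √(108.5395 × 106.6684) = 107.5999

107.60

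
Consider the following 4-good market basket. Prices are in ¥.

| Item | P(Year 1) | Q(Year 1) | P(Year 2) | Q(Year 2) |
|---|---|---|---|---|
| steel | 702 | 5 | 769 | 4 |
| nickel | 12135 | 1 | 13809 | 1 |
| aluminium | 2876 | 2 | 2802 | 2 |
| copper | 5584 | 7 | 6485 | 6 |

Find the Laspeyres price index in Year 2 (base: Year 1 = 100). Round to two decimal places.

113.50

Laspeyres price index uses base-period quantities as weights.
ΣP(Year 2)·Q(Year 1) = 769×5 + 13809×1 + 2802×2 + 6485×7 = 3845 + 13809 + 5604 + 45395 = 68653
ΣP(Year 1)·Q(Year 1) = 702×5 + 12135×1 + 2876×2 + 5584×7 = 3510 + 12135 + 5752 + 39088 = 60485
Index = 68653 / 60485 × 100 = 113.5042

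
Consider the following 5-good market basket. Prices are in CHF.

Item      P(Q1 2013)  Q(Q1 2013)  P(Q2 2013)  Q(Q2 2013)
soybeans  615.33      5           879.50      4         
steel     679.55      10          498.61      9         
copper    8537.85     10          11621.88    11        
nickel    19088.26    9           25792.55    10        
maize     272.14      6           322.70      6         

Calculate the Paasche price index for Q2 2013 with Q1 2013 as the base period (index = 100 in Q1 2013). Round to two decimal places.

134.13

Paasche price index uses current-period quantities as weights.
ΣP(Q2 2013)·Q(Q2 2013) = 879.50×4 + 498.61×9 + 11621.88×11 + 25792.55×10 + 322.70×6 = 3518 + 4487.49 + 127840.68 + 257925.5 + 1936.2 = 395707.87
ΣP(Q1 2013)·Q(Q2 2013) = 615.33×4 + 679.55×9 + 8537.85×11 + 19088.26×10 + 272.14×6 = 2461.32 + 6115.95 + 93916.35 + 190882.6 + 1632.84 = 295009.06
Index = 395707.87 / 295009.06 × 100 = 134.1341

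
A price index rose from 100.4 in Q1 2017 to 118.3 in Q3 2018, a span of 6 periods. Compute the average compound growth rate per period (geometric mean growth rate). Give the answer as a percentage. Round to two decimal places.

2.77%

Growth factor = (118.3/100.4)^(1/6) = (1.178287)^(1/6) = 1.027721
Growth rate = 1.027721 − 1 = 0.027721 = 2.7721%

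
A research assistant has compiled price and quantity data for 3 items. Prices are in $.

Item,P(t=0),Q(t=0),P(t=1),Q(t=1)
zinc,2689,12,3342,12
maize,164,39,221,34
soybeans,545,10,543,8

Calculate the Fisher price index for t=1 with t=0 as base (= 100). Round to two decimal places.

122.94

Laspeyres component (base-period weights):
ΣP(t=1)Q(t=0) = 3342×12 + 221×39 + 543×10 = 40104 + 8619 + 5430 = 54153
ΣP(t=0)Q(t=0) = 2689×12 + 164×39 + 545×10 = 32268 + 6396 + 5450 = 44114
L = 54153 / 44114 × 100 = 122.7569
Paasche component (current-period weights):
ΣP(t=1)Q(t=1) = 3342×12 + 221×34 + 543×8 = 40104 + 7514 + 4344 = 51962
ΣP(t=0)Q(t=1) = 2689×12 + 164×34 + 545×8 = 32268 + 5576 + 4360 = 42204
P = 51962 / 42204 × 100 = 123.1210
Fisher = √(L × P) = √(122.7569 × 123.1210) = 122.9389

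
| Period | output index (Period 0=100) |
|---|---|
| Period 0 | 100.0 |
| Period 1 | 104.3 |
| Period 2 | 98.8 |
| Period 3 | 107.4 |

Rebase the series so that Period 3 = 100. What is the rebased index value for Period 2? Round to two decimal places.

91.99

Rebased(Period 2) = 98.8 / 107.4 × 100 = 91.9926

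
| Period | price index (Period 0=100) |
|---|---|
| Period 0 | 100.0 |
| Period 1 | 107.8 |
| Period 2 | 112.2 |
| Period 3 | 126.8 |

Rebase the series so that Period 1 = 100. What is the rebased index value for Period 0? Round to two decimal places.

92.76

Rebased(Period 0) = 100.0 / 107.8 × 100 = 92.7644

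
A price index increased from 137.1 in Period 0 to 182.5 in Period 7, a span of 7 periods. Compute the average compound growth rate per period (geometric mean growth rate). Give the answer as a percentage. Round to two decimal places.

4.17%

Growth factor = (182.5/137.1)^(1/7) = (1.331145)^(1/7) = 1.041709
Growth rate = 1.041709 − 1 = 0.041709 = 4.1709%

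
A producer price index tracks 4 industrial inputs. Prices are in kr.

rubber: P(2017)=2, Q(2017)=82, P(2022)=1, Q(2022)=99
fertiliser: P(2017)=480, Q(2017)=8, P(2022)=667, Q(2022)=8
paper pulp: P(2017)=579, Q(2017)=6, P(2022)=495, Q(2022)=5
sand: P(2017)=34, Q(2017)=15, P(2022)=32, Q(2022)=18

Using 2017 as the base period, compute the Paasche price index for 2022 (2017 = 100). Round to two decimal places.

Paasche price index uses current-period quantities as weights.
ΣP(2022)·Q(2022) = 1×99 + 667×8 + 495×5 + 32×18 = 99 + 5336 + 2475 + 576 = 8486
ΣP(2017)·Q(2022) = 2×99 + 480×8 + 579×5 + 34×18 = 198 + 3840 + 2895 + 612 = 7545
Index = 8486 / 7545 × 100 = 112.4718

112.47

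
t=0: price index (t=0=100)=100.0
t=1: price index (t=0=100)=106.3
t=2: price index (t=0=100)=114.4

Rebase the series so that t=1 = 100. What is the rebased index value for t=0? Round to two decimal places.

Rebased(t=0) = 100.0 / 106.3 × 100 = 94.0734

94.07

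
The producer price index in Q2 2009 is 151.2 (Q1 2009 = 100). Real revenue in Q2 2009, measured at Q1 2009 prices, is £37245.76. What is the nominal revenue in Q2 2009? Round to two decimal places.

Nominal = Real × (Index/100) = 37245.76 × (151.2/100)
        = 37245.76 × 1.512 = 56315.5891

56315.59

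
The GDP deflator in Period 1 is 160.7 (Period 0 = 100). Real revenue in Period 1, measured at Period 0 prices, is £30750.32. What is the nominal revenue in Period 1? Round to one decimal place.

Nominal = Real × (Index/100) = 30750.32 × (160.7/100)
        = 30750.32 × 1.607 = 49415.7642

49415.8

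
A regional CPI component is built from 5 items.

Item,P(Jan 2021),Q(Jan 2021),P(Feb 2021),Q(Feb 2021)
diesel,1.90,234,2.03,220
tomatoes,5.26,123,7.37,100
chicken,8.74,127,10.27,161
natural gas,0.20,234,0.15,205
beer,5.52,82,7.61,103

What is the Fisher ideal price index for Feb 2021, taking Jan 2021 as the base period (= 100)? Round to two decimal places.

Laspeyres component (base-period weights):
ΣP(Feb 2021)Q(Jan 2021) = 2.03×234 + 7.37×123 + 10.27×127 + 0.15×234 + 7.61×82 = 475.02 + 906.51 + 1304.29 + 35.1 + 624.02 = 3344.94
ΣP(Jan 2021)Q(Jan 2021) = 1.90×234 + 5.26×123 + 8.74×127 + 0.20×234 + 5.52×82 = 444.6 + 646.98 + 1109.98 + 46.8 + 452.64 = 2701
L = 3344.94 / 2701 × 100 = 123.8408
Paasche component (current-period weights):
ΣP(Feb 2021)Q(Feb 2021) = 2.03×220 + 7.37×100 + 10.27×161 + 0.15×205 + 7.61×103 = 446.6 + 737 + 1653.47 + 30.75 + 783.83 = 3651.65
ΣP(Jan 2021)Q(Feb 2021) = 1.90×220 + 5.26×100 + 8.74×161 + 0.20×205 + 5.52×103 = 418 + 526 + 1407.14 + 41 + 568.56 = 2960.7
P = 3651.65 / 2960.7 × 100 = 123.3374
Fisher = √(L × P) = √(123.8408 × 123.3374) = 123.5888

123.59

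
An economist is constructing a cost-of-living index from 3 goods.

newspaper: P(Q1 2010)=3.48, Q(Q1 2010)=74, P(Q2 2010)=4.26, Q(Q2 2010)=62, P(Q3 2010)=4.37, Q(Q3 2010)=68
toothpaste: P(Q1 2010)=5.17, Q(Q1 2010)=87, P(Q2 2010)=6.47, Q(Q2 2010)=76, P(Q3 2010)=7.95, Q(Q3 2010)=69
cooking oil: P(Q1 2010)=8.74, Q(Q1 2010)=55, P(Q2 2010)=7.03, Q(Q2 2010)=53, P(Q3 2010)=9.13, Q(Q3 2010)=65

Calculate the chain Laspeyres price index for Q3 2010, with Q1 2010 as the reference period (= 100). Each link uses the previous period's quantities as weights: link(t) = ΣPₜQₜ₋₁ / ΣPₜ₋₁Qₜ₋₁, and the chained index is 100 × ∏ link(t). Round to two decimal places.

128.22

Link Q1 2010→Q2 2010:
ΣP(Q2 2010)Q(Q1 2010) = 4.26×74 + 6.47×87 + 7.03×55 = 315.24 + 562.89 + 386.65 = 1264.78
ΣP(Q1 2010)Q(Q1 2010) = 3.48×74 + 5.17×87 + 8.74×55 = 257.52 + 449.79 + 480.7 = 1188.01
link = 1264.78/1188.01 = 1.064621
Link Q2 2010→Q3 2010:
ΣP(Q3 2010)Q(Q2 2010) = 4.37×62 + 7.95×76 + 9.13×53 = 270.94 + 604.2 + 483.89 = 1359.03
ΣP(Q2 2010)Q(Q2 2010) = 4.26×62 + 6.47×76 + 7.03×53 = 264.12 + 491.72 + 372.59 = 1128.43
link = 1359.03/1128.43 = 1.204355
Chained index = 100 × 1.064621 × 1.204355 = 128.2181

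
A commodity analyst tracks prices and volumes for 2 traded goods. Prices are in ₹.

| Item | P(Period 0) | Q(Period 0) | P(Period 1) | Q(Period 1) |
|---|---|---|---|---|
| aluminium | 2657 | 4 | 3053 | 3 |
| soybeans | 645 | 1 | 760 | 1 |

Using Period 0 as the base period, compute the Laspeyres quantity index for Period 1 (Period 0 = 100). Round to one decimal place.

76.4

Laspeyres quantity index uses base-period prices as weights.
ΣP(Period 0)·Q(Period 1) = 2657×3 + 645×1 = 7971 + 645 = 8616
ΣP(Period 0)·Q(Period 0) = 2657×4 + 645×1 = 10628 + 645 = 11273
Index = 8616 / 11273 × 100 = 76.4304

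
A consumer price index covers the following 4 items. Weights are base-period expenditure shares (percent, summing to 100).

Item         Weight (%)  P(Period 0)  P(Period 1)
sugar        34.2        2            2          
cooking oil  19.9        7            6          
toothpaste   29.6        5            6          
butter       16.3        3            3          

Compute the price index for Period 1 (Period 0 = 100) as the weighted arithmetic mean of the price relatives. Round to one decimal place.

sugar: 34.2 × (2/2) = 34.2 × 1.000000 = 34.2000
cooking oil: 19.9 × (6/7) = 19.9 × 0.857143 = 17.0571
toothpaste: 29.6 × (6/5) = 29.6 × 1.200000 = 35.5200
butter: 16.3 × (3/3) = 16.3 × 1.000000 = 16.3000
Index = Σ wᵢ·(p₁ᵢ/p₀ᵢ) = 34.2000 + 17.0571 + 35.5200 + 16.3000 = 103.0771

103.1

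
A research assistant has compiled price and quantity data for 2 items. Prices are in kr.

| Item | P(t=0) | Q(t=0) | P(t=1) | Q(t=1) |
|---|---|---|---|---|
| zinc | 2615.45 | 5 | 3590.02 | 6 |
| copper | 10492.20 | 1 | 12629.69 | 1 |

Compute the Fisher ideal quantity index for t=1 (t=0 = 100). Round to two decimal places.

Laspeyres component (base-period weights):
ΣP(t=0)Q(t=1) = 2615.45×6 + 10492.20×1 = 15692.7 + 10492.2 = 26184.9
ΣP(t=0)Q(t=0) = 2615.45×5 + 10492.20×1 = 13077.25 + 10492.2 = 23569.45
L = 26184.9 / 23569.45 × 100 = 111.0968
Paasche component (current-period weights):
ΣP(t=1)Q(t=1) = 3590.02×6 + 12629.69×1 = 21540.12 + 12629.69 = 34169.81
ΣP(t=1)Q(t=0) = 3590.02×5 + 12629.69×1 = 17950.1 + 12629.69 = 30579.79
P = 34169.81 / 30579.79 × 100 = 111.7398
Fisher = √(L × P) = √(111.0968 × 111.7398) = 111.4178

111.42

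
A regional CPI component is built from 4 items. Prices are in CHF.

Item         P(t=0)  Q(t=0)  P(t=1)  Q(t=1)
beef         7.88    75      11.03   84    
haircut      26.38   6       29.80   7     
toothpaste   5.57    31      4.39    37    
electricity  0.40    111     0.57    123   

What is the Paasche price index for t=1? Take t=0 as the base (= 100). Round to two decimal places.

124.12

Paasche price index uses current-period quantities as weights.
ΣP(t=1)·Q(t=1) = 11.03×84 + 29.80×7 + 4.39×37 + 0.57×123 = 926.52 + 208.6 + 162.43 + 70.11 = 1367.66
ΣP(t=0)·Q(t=1) = 7.88×84 + 26.38×7 + 5.57×37 + 0.40×123 = 661.92 + 184.66 + 206.09 + 49.2 = 1101.87
Index = 1367.66 / 1101.87 × 100 = 124.1217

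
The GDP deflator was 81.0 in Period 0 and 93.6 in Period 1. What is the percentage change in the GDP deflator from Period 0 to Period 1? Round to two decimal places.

15.56%

Change = (93.6 − 81.0) / 81.0 × 100
       = 12.6 / 81.0 × 100 = 15.5556%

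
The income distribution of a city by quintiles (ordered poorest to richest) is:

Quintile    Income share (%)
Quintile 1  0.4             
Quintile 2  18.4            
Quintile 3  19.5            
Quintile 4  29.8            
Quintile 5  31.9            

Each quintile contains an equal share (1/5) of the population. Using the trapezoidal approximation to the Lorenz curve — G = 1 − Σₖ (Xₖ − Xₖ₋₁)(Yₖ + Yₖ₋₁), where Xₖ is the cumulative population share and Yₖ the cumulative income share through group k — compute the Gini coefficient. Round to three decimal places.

0.298

Cumulative income shares Yₖ: 0.0040, 0.1880, 0.3830, 0.6810, 1.0000
Σ (Xₖ−Xₖ₋₁)(Yₖ+Yₖ₋₁) = (1/5)(0.0040+0.0000) + (1/5)(0.1880+0.0040) + (1/5)(0.3830+0.1880) + (1/5)(0.6810+0.3830) + (1/5)(1.0000+0.6810)
  = 0.0008 + 0.0384 + 0.1142 + 0.2128 + 0.3362 = 0.7024
G = 1 − 0.7024 = 0.2976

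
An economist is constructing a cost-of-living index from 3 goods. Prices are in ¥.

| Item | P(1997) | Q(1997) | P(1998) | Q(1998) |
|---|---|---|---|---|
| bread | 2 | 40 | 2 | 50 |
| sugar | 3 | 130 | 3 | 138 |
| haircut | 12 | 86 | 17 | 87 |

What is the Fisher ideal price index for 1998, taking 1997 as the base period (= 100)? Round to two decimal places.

Laspeyres component (base-period weights):
ΣP(1998)Q(1997) = 2×40 + 3×130 + 17×86 = 80 + 390 + 1462 = 1932
ΣP(1997)Q(1997) = 2×40 + 3×130 + 12×86 = 80 + 390 + 1032 = 1502
L = 1932 / 1502 × 100 = 128.6285
Paasche component (current-period weights):
ΣP(1998)Q(1998) = 2×50 + 3×138 + 17×87 = 100 + 414 + 1479 = 1993
ΣP(1997)Q(1998) = 2×50 + 3×138 + 12×87 = 100 + 414 + 1044 = 1558
P = 1993 / 1558 × 100 = 127.9204
Fisher = √(L × P) = √(128.6285 × 127.9204) = 128.2740

128.27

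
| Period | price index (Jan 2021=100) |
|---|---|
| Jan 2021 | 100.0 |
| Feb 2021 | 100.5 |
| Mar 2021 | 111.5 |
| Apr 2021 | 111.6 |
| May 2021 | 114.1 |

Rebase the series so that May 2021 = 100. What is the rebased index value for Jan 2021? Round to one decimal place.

Rebased(Jan 2021) = 100.0 / 114.1 × 100 = 87.6424

87.6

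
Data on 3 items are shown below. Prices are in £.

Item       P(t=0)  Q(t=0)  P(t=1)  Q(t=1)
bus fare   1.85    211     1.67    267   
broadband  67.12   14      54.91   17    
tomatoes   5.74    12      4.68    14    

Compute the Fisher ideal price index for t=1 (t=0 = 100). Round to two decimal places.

Laspeyres component (base-period weights):
ΣP(t=1)Q(t=0) = 1.67×211 + 54.91×14 + 4.68×12 = 352.37 + 768.74 + 56.16 = 1177.27
ΣP(t=0)Q(t=0) = 1.85×211 + 67.12×14 + 5.74×12 = 390.35 + 939.68 + 68.88 = 1398.91
L = 1177.27 / 1398.91 × 100 = 84.1562
Paasche component (current-period weights):
ΣP(t=1)Q(t=1) = 1.67×267 + 54.91×17 + 4.68×14 = 445.89 + 933.47 + 65.52 = 1444.88
ΣP(t=0)Q(t=1) = 1.85×267 + 67.12×17 + 5.74×14 = 493.95 + 1141.04 + 80.36 = 1715.35
P = 1444.88 / 1715.35 × 100 = 84.2324
Fisher = √(L × P) = √(84.1562 × 84.2324) = 84.1943

84.19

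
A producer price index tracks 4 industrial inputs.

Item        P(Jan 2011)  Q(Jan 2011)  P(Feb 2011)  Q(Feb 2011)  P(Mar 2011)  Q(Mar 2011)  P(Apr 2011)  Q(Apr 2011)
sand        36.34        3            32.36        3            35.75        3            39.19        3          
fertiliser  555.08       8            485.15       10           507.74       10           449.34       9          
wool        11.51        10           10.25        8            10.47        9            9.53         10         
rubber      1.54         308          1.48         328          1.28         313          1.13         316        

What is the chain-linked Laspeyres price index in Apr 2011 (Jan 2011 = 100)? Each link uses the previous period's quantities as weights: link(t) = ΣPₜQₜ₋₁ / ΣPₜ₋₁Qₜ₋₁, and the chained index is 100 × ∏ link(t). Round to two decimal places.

Link Jan 2011→Feb 2011:
ΣP(Feb 2011)Q(Jan 2011) = 32.36×3 + 485.15×8 + 10.25×10 + 1.48×308 = 97.08 + 3881.2 + 102.5 + 455.84 = 4536.62
ΣP(Jan 2011)Q(Jan 2011) = 36.34×3 + 555.08×8 + 11.51×10 + 1.54×308 = 109.02 + 4440.64 + 115.1 + 474.32 = 5139.08
link = 4536.62/5139.08 = 0.882769
Link Feb 2011→Mar 2011:
ΣP(Mar 2011)Q(Feb 2011) = 35.75×3 + 507.74×10 + 10.47×8 + 1.28×328 = 107.25 + 5077.4 + 83.76 + 419.84 = 5688.25
ΣP(Feb 2011)Q(Feb 2011) = 32.36×3 + 485.15×10 + 10.25×8 + 1.48×328 = 97.08 + 4851.5 + 82 + 485.44 = 5516.02
link = 5688.25/5516.02 = 1.031224
Link Mar 2011→Apr 2011:
ΣP(Apr 2011)Q(Mar 2011) = 39.19×3 + 449.34×10 + 9.53×9 + 1.13×313 = 117.57 + 4493.4 + 85.77 + 353.69 = 5050.43
ΣP(Mar 2011)Q(Mar 2011) = 35.75×3 + 507.74×10 + 10.47×9 + 1.28×313 = 107.25 + 5077.4 + 94.23 + 400.64 = 5679.52
link = 5050.43/5679.52 = 0.889235
Chained index = 100 × 0.882769 × 1.031224 × 0.889235 = 80.9500

80.95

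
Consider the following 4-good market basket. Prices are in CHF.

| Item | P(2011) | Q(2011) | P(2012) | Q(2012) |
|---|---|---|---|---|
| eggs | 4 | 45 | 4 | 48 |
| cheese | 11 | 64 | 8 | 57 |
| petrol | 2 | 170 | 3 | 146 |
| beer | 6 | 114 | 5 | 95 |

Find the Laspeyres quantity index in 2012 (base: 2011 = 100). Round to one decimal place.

Laspeyres quantity index uses base-period prices as weights.
ΣP(2011)·Q(2012) = 4×48 + 11×57 + 2×146 + 6×95 = 192 + 627 + 292 + 570 = 1681
ΣP(2011)·Q(2011) = 4×45 + 11×64 + 2×170 + 6×114 = 180 + 704 + 340 + 684 = 1908
Index = 1681 / 1908 × 100 = 88.1027

88.1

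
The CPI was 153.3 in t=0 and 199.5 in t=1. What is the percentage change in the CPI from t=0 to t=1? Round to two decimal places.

Change = (199.5 − 153.3) / 153.3 × 100
       = 46.2 / 153.3 × 100 = 30.1370%

30.14%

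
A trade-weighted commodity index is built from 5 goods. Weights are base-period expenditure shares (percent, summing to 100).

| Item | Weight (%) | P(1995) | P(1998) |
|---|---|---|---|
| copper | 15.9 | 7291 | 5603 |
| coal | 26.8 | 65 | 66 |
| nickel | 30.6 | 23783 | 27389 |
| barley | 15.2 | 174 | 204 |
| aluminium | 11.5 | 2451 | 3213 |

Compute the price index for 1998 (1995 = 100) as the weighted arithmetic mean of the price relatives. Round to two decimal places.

107.57

copper: 15.9 × (5603/7291) = 15.9 × 0.768482 = 12.2189
coal: 26.8 × (66/65) = 26.8 × 1.015385 = 27.2123
nickel: 30.6 × (27389/23783) = 30.6 × 1.151621 = 35.2396
barley: 15.2 × (204/174) = 15.2 × 1.172414 = 17.8207
aluminium: 11.5 × (3213/2451) = 11.5 × 1.310894 = 15.0753
Index = Σ wᵢ·(p₁ᵢ/p₀ᵢ) = 12.2189 + 27.2123 + 35.2396 + 17.8207 + 15.0753 = 107.5667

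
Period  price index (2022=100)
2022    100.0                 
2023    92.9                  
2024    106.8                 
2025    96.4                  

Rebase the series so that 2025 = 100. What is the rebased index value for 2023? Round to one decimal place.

96.4

Rebased(2023) = 92.9 / 96.4 × 100 = 96.3693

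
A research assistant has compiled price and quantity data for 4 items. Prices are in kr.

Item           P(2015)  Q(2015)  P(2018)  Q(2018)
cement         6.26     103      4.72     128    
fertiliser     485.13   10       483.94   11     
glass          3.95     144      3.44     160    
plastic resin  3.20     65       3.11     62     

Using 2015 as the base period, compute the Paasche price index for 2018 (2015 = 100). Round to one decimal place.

Paasche price index uses current-period quantities as weights.
ΣP(2018)·Q(2018) = 4.72×128 + 483.94×11 + 3.44×160 + 3.11×62 = 604.16 + 5323.34 + 550.4 + 192.82 = 6670.72
ΣP(2015)·Q(2018) = 6.26×128 + 485.13×11 + 3.95×160 + 3.20×62 = 801.28 + 5336.43 + 632 + 198.4 = 6968.11
Index = 6670.72 / 6968.11 × 100 = 95.7321

95.7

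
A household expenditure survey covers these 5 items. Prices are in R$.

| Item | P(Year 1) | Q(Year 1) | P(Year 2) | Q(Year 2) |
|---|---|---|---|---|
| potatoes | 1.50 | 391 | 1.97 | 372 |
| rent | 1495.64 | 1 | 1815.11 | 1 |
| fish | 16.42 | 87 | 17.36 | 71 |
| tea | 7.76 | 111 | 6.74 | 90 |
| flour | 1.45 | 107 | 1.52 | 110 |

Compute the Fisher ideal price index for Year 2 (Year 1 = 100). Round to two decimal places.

Laspeyres component (base-period weights):
ΣP(Year 2)Q(Year 1) = 1.97×391 + 1815.11×1 + 17.36×87 + 6.74×111 + 1.52×107 = 770.27 + 1815.11 + 1510.32 + 748.14 + 162.64 = 5006.48
ΣP(Year 1)Q(Year 1) = 1.50×391 + 1495.64×1 + 16.42×87 + 7.76×111 + 1.45×107 = 586.5 + 1495.64 + 1428.54 + 861.36 + 155.15 = 4527.19
L = 5006.48 / 4527.19 × 100 = 110.5869
Paasche component (current-period weights):
ΣP(Year 2)Q(Year 2) = 1.97×372 + 1815.11×1 + 17.36×71 + 6.74×90 + 1.52×110 = 732.84 + 1815.11 + 1232.56 + 606.6 + 167.2 = 4554.31
ΣP(Year 1)Q(Year 2) = 1.50×372 + 1495.64×1 + 16.42×71 + 7.76×90 + 1.45×110 = 558 + 1495.64 + 1165.82 + 698.4 + 159.5 = 4077.36
P = 4554.31 / 4077.36 × 100 = 111.6975
Fisher = √(L × P) = √(110.5869 × 111.6975) = 111.1408

111.14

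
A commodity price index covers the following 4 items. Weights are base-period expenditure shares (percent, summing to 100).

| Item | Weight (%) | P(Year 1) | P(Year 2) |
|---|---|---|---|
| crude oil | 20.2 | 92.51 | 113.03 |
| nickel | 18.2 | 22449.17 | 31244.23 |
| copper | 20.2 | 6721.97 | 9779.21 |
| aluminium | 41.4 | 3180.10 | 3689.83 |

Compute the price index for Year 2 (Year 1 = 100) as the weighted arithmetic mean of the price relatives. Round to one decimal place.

crude oil: 20.2 × (113.03/92.51) = 20.2 × 1.221814 = 24.6806
nickel: 18.2 × (31244.23/22449.17) = 18.2 × 1.391777 = 25.3303
copper: 20.2 × (9779.21/6721.97) = 20.2 × 1.454813 = 29.3872
aluminium: 41.4 × (3689.83/3180.10) = 41.4 × 1.160287 = 48.0359
Index = Σ wᵢ·(p₁ᵢ/p₀ᵢ) = 24.6806 + 25.3303 + 29.3872 + 48.0359 = 127.4341

127.4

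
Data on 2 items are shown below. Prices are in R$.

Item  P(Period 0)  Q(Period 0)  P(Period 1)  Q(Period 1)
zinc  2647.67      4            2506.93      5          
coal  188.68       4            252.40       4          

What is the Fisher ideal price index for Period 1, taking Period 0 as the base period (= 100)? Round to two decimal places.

97.04

Laspeyres component (base-period weights):
ΣP(Period 1)Q(Period 0) = 2506.93×4 + 252.40×4 = 10027.72 + 1009.6 = 11037.32
ΣP(Period 0)Q(Period 0) = 2647.67×4 + 188.68×4 = 10590.68 + 754.72 = 11345.4
L = 11037.32 / 11345.4 × 100 = 97.2845
Paasche component (current-period weights):
ΣP(Period 1)Q(Period 1) = 2506.93×5 + 252.40×4 = 12534.65 + 1009.6 = 13544.25
ΣP(Period 0)Q(Period 1) = 2647.67×5 + 188.68×4 = 13238.35 + 754.72 = 13993.07
P = 13544.25 / 13993.07 × 100 = 96.7926
Fisher = √(L × P) = √(97.2845 × 96.7926) = 97.0382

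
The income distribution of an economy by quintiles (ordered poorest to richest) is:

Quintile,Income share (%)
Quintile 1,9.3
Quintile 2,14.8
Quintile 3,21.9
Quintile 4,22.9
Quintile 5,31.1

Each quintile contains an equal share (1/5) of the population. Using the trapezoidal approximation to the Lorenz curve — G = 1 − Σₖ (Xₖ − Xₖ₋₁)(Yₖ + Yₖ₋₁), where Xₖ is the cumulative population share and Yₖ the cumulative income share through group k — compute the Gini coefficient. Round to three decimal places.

0.207

Cumulative income shares Yₖ: 0.0930, 0.2410, 0.4600, 0.6890, 1.0000
Σ (Xₖ−Xₖ₋₁)(Yₖ+Yₖ₋₁) = (1/5)(0.0930+0.0000) + (1/5)(0.2410+0.0930) + (1/5)(0.4600+0.2410) + (1/5)(0.6890+0.4600) + (1/5)(1.0000+0.6890)
  = 0.0186 + 0.0668 + 0.1402 + 0.2298 + 0.3378 = 0.7932
G = 1 − 0.7932 = 0.2068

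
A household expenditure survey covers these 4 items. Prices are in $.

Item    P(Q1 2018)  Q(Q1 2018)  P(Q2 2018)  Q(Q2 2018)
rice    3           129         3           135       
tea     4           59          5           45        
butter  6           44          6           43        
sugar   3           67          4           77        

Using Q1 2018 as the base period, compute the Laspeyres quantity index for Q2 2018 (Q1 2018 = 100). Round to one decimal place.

Laspeyres quantity index uses base-period prices as weights.
ΣP(Q1 2018)·Q(Q2 2018) = 3×135 + 4×45 + 6×43 + 3×77 = 405 + 180 + 258 + 231 = 1074
ΣP(Q1 2018)·Q(Q1 2018) = 3×129 + 4×59 + 6×44 + 3×67 = 387 + 236 + 264 + 201 = 1088
Index = 1074 / 1088 × 100 = 98.7132

98.7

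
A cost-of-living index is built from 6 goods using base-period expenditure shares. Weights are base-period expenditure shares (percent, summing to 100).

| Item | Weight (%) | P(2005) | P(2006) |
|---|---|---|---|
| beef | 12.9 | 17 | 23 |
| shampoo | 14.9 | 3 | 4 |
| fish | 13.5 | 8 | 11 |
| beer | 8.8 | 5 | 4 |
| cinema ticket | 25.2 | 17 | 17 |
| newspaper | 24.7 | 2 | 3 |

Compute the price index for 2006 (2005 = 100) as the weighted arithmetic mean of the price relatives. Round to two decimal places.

125.17

beef: 12.9 × (23/17) = 12.9 × 1.352941 = 17.4529
shampoo: 14.9 × (4/3) = 14.9 × 1.333333 = 19.8667
fish: 13.5 × (11/8) = 13.5 × 1.375000 = 18.5625
beer: 8.8 × (4/5) = 8.8 × 0.800000 = 7.0400
cinema ticket: 25.2 × (17/17) = 25.2 × 1.000000 = 25.2000
newspaper: 24.7 × (3/2) = 24.7 × 1.500000 = 37.0500
Index = Σ wᵢ·(p₁ᵢ/p₀ᵢ) = 17.4529 + 19.8667 + 18.5625 + 7.0400 + 25.2000 + 37.0500 = 125.1721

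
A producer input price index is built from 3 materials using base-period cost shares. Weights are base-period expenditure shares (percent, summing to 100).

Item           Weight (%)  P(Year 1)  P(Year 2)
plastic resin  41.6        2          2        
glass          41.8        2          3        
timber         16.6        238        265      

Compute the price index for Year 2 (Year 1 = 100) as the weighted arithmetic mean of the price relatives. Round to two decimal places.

122.78

plastic resin: 41.6 × (2/2) = 41.6 × 1.000000 = 41.6000
glass: 41.8 × (3/2) = 41.8 × 1.500000 = 62.7000
timber: 16.6 × (265/238) = 16.6 × 1.113445 = 18.4832
Index = Σ wᵢ·(p₁ᵢ/p₀ᵢ) = 41.6000 + 62.7000 + 18.4832 = 122.7832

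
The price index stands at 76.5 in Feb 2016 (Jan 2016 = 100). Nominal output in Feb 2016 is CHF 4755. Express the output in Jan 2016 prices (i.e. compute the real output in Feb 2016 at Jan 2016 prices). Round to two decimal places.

6215.69

Real = Nominal ÷ (Index/100) = 4755 ÷ (76.5/100)
     = 4755 ÷ 0.765 = 6215.6863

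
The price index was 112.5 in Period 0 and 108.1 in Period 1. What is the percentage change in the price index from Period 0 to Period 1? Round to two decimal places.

Change = (108.1 − 112.5) / 112.5 × 100
       = -4.4 / 112.5 × 100 = -3.9111%

-3.91%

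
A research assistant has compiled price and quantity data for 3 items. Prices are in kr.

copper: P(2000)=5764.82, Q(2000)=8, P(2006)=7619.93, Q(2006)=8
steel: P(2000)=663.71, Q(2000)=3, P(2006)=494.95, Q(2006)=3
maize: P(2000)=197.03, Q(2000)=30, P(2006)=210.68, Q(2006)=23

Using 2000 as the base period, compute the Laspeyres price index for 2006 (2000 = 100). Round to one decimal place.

Laspeyres price index uses base-period quantities as weights.
ΣP(2006)·Q(2000) = 7619.93×8 + 494.95×3 + 210.68×30 = 60959.44 + 1484.85 + 6320.4 = 68764.69
ΣP(2000)·Q(2000) = 5764.82×8 + 663.71×3 + 197.03×30 = 46118.56 + 1991.13 + 5910.9 = 54020.59
Index = 68764.69 / 54020.59 × 100 = 127.2935

127.3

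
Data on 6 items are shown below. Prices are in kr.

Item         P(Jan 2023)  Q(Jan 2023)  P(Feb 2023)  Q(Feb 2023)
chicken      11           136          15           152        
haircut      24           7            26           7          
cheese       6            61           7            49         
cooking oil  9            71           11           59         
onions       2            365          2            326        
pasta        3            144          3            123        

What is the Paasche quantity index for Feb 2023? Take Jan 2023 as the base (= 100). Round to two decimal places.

97.45

Paasche quantity index uses current-period prices as weights.
ΣP(Feb 2023)·Q(Feb 2023) = 15×152 + 26×7 + 7×49 + 11×59 + 2×326 + 3×123 = 2280 + 182 + 343 + 649 + 652 + 369 = 4475
ΣP(Feb 2023)·Q(Jan 2023) = 15×136 + 26×7 + 7×61 + 11×71 + 2×365 + 3×144 = 2040 + 182 + 427 + 781 + 730 + 432 = 4592
Index = 4475 / 4592 × 100 = 97.4521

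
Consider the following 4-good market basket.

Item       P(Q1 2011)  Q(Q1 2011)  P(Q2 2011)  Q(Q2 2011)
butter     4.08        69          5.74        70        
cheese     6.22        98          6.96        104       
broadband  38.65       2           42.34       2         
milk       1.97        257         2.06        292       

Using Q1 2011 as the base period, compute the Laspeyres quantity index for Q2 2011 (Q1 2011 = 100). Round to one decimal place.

107.5

Laspeyres quantity index uses base-period prices as weights.
ΣP(Q1 2011)·Q(Q2 2011) = 4.08×70 + 6.22×104 + 38.65×2 + 1.97×292 = 285.6 + 646.88 + 77.3 + 575.24 = 1585.02
ΣP(Q1 2011)·Q(Q1 2011) = 4.08×69 + 6.22×98 + 38.65×2 + 1.97×257 = 281.52 + 609.56 + 77.3 + 506.29 = 1474.67
Index = 1585.02 / 1474.67 × 100 = 107.4830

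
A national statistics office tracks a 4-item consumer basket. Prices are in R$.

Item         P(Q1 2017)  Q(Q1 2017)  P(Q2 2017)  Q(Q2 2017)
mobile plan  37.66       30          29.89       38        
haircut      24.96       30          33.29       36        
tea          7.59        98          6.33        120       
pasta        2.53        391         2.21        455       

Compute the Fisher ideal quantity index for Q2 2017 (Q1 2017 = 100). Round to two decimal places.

Laspeyres component (base-period weights):
ΣP(Q1 2017)Q(Q2 2017) = 37.66×38 + 24.96×36 + 7.59×120 + 2.53×455 = 1431.08 + 898.56 + 910.8 + 1151.15 = 4391.59
ΣP(Q1 2017)Q(Q1 2017) = 37.66×30 + 24.96×30 + 7.59×98 + 2.53×391 = 1129.8 + 748.8 + 743.82 + 989.23 = 3611.65
L = 4391.59 / 3611.65 × 100 = 121.5951
Paasche component (current-period weights):
ΣP(Q2 2017)Q(Q2 2017) = 29.89×38 + 33.29×36 + 6.33×120 + 2.21×455 = 1135.82 + 1198.44 + 759.6 + 1005.55 = 4099.41
ΣP(Q2 2017)Q(Q1 2017) = 29.89×30 + 33.29×30 + 6.33×98 + 2.21×391 = 896.7 + 998.7 + 620.34 + 864.11 = 3379.85
P = 4099.41 / 3379.85 × 100 = 121.2897
Fisher = √(L × P) = √(121.5951 × 121.2897) = 121.4423

121.44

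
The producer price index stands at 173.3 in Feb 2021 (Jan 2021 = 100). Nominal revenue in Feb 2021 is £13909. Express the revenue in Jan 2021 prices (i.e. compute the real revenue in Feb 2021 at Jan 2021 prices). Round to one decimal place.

8026.0

Real = Nominal ÷ (Index/100) = 13909 ÷ (173.3/100)
     = 13909 ÷ 1.733 = 8025.9665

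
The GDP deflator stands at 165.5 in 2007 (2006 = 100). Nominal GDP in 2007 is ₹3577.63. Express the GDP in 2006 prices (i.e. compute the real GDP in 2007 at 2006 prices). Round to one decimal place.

2161.7

Real = Nominal ÷ (Index/100) = 3577.63 ÷ (165.5/100)
     = 3577.63 ÷ 1.655 = 2161.7100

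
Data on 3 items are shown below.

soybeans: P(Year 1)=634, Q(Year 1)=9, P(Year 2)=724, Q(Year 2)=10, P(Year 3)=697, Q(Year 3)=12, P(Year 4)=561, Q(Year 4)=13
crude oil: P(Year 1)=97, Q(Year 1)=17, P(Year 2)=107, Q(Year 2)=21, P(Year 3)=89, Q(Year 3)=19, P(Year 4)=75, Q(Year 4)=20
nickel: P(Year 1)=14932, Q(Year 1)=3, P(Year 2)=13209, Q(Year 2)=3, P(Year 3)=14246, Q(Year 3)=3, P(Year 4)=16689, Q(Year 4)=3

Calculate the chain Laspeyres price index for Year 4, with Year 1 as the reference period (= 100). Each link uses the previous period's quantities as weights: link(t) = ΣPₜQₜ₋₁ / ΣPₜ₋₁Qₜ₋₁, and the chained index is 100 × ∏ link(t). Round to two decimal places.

106.52

Link Year 1→Year 2:
ΣP(Year 2)Q(Year 1) = 724×9 + 107×17 + 13209×3 = 6516 + 1819 + 39627 = 47962
ΣP(Year 1)Q(Year 1) = 634×9 + 97×17 + 14932×3 = 5706 + 1649 + 44796 = 52151
link = 47962/52151 = 0.919676
Link Year 2→Year 3:
ΣP(Year 3)Q(Year 2) = 697×10 + 89×21 + 14246×3 = 6970 + 1869 + 42738 = 51577
ΣP(Year 2)Q(Year 2) = 724×10 + 107×21 + 13209×3 = 7240 + 2247 + 39627 = 49114
link = 51577/49114 = 1.050149
Link Year 3→Year 4:
ΣP(Year 4)Q(Year 3) = 561×12 + 75×19 + 16689×3 = 6732 + 1425 + 50067 = 58224
ΣP(Year 3)Q(Year 3) = 697×12 + 89×19 + 14246×3 = 8364 + 1691 + 42738 = 52793
link = 58224/52793 = 1.102873
Chained index = 100 × 0.919676 × 1.050149 × 1.102873 = 106.5151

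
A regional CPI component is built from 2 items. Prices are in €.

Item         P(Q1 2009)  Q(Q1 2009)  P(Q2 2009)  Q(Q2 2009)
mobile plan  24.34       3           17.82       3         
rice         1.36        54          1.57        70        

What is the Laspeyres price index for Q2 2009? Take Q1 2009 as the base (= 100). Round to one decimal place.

94.4

Laspeyres price index uses base-period quantities as weights.
ΣP(Q2 2009)·Q(Q1 2009) = 17.82×3 + 1.57×54 = 53.46 + 84.78 = 138.24
ΣP(Q1 2009)·Q(Q1 2009) = 24.34×3 + 1.36×54 = 73.02 + 73.44 = 146.46
Index = 138.24 / 146.46 × 100 = 94.3875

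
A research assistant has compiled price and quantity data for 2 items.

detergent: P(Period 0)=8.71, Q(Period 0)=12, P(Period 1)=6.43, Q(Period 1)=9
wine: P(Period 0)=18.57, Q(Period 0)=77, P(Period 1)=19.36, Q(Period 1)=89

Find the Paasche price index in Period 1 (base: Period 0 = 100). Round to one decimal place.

Paasche price index uses current-period quantities as weights.
ΣP(Period 1)·Q(Period 1) = 6.43×9 + 19.36×89 = 57.87 + 1723.04 = 1780.91
ΣP(Period 0)·Q(Period 1) = 8.71×9 + 18.57×89 = 78.39 + 1652.73 = 1731.12
Index = 1780.91 / 1731.12 × 100 = 102.8762

102.9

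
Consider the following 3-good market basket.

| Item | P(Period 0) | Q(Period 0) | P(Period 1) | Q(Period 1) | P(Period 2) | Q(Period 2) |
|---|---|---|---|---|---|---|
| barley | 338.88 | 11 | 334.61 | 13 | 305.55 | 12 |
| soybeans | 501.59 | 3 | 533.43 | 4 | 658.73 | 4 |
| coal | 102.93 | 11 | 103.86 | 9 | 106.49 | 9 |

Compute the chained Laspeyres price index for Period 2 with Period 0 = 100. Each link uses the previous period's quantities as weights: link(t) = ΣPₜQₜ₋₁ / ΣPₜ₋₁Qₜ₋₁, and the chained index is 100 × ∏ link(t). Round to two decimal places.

102.92

Link Period 0→Period 1:
ΣP(Period 1)Q(Period 0) = 334.61×11 + 533.43×3 + 103.86×11 = 3680.71 + 1600.29 + 1142.46 = 6423.46
ΣP(Period 0)Q(Period 0) = 338.88×11 + 501.59×3 + 102.93×11 = 3727.68 + 1504.77 + 1132.23 = 6364.68
link = 6423.46/6364.68 = 1.009235
Link Period 1→Period 2:
ΣP(Period 2)Q(Period 1) = 305.55×13 + 658.73×4 + 106.49×9 = 3972.15 + 2634.92 + 958.41 = 7565.48
ΣP(Period 1)Q(Period 1) = 334.61×13 + 533.43×4 + 103.86×9 = 4349.93 + 2133.72 + 934.74 = 7418.39
link = 7565.48/7418.39 = 1.019828
Chained index = 100 × 1.009235 × 1.019828 = 102.9246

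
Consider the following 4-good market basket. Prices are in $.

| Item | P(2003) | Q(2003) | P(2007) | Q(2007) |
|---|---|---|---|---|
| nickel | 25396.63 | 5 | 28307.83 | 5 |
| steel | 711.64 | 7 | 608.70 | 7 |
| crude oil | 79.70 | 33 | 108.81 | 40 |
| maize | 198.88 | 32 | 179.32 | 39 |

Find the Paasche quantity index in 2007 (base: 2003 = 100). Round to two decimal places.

Paasche quantity index uses current-period prices as weights.
ΣP(2007)·Q(2007) = 28307.83×5 + 608.70×7 + 108.81×40 + 179.32×39 = 141539.15 + 4260.9 + 4352.4 + 6993.48 = 157145.93
ΣP(2007)·Q(2003) = 28307.83×5 + 608.70×7 + 108.81×33 + 179.32×32 = 141539.15 + 4260.9 + 3590.73 + 5738.24 = 155129.02
Index = 157145.93 / 155129.02 × 100 = 101.3002

101.30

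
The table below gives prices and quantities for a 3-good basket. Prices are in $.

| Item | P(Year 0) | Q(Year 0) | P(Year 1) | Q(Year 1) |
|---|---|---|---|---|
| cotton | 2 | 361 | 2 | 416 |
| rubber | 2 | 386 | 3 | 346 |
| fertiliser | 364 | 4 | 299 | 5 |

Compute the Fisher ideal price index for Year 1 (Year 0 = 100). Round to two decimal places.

102.43

Laspeyres component (base-period weights):
ΣP(Year 1)Q(Year 0) = 2×361 + 3×386 + 299×4 = 722 + 1158 + 1196 = 3076
ΣP(Year 0)Q(Year 0) = 2×361 + 2×386 + 364×4 = 722 + 772 + 1456 = 2950
L = 3076 / 2950 × 100 = 104.2712
Paasche component (current-period weights):
ΣP(Year 1)Q(Year 1) = 2×416 + 3×346 + 299×5 = 832 + 1038 + 1495 = 3365
ΣP(Year 0)Q(Year 1) = 2×416 + 2×346 + 364×5 = 832 + 692 + 1820 = 3344
P = 3365 / 3344 × 100 = 100.6280
Fisher = √(L × P) = √(104.2712 × 100.6280) = 102.4334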